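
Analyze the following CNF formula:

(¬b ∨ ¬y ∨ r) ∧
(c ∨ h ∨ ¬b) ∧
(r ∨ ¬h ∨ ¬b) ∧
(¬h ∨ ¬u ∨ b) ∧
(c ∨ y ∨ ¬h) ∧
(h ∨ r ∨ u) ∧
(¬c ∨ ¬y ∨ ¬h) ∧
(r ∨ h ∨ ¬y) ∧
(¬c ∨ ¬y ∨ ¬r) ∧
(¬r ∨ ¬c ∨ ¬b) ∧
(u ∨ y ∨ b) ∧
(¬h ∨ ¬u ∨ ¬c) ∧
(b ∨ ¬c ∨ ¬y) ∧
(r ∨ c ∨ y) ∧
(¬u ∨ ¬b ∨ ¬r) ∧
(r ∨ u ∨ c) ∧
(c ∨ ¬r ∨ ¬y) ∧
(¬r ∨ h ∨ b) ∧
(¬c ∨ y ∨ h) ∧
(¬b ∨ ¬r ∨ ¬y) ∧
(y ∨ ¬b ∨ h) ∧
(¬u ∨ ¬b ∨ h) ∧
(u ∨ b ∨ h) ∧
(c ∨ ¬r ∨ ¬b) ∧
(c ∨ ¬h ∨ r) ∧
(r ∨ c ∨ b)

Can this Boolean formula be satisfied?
No

No, the formula is not satisfiable.

No assignment of truth values to the variables can make all 26 clauses true simultaneously.

The formula is UNSAT (unsatisfiable).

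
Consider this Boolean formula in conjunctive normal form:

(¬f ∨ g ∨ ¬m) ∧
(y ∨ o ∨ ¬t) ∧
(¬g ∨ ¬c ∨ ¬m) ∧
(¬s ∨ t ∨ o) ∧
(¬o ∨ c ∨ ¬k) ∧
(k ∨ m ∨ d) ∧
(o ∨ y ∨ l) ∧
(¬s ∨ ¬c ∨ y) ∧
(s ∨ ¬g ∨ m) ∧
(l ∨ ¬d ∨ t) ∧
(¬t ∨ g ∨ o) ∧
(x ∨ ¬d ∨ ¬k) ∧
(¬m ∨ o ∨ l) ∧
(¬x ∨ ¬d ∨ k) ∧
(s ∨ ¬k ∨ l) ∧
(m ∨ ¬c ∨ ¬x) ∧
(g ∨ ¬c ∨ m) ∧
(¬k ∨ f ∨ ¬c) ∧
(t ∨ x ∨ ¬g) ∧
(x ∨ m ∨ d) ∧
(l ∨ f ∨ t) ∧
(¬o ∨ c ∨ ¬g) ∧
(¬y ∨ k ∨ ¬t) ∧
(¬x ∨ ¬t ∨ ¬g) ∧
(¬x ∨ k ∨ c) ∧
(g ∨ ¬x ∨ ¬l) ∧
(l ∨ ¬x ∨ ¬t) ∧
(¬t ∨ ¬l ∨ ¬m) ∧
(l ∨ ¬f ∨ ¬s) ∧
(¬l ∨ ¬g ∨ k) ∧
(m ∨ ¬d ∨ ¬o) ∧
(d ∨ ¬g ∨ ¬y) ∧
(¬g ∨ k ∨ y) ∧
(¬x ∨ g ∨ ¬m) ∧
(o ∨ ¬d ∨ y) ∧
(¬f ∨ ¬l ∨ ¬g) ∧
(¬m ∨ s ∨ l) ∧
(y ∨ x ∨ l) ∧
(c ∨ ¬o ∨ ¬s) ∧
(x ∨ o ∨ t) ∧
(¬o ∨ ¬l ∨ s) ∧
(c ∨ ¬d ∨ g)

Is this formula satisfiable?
Yes

Yes, the formula is satisfiable.

One satisfying assignment is: o=True, t=False, g=False, k=False, x=False, s=True, y=True, c=True, f=False, d=False, m=True, l=True

Verification: With this assignment, all 42 clauses evaluate to true.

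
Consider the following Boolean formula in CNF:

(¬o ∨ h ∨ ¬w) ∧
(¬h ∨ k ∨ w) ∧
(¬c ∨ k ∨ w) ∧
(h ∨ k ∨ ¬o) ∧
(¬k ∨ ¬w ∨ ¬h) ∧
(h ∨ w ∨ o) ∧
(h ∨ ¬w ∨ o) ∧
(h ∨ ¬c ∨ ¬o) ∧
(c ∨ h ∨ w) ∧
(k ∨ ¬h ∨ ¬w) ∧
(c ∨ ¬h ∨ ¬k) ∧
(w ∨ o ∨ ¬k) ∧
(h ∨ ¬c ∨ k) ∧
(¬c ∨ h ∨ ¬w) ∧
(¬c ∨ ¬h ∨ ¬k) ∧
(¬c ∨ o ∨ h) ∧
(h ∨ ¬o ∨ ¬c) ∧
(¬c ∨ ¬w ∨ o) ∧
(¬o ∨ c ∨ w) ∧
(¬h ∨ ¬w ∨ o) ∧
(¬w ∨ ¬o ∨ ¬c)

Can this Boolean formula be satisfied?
No

No, the formula is not satisfiable.

No assignment of truth values to the variables can make all 21 clauses true simultaneously.

The formula is UNSAT (unsatisfiable).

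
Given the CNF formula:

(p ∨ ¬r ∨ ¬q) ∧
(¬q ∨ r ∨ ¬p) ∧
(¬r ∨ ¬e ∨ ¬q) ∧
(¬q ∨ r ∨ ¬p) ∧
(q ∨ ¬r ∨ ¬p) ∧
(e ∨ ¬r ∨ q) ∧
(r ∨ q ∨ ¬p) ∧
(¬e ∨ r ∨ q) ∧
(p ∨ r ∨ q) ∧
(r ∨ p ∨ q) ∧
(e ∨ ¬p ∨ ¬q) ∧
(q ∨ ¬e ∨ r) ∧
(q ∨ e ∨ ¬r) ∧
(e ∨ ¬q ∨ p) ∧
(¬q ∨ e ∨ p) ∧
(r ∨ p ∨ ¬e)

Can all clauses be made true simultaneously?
Yes

Yes, the formula is satisfiable.

One satisfying assignment is: q=False, e=True, p=False, r=True

Verification: With this assignment, all 16 clauses evaluate to true.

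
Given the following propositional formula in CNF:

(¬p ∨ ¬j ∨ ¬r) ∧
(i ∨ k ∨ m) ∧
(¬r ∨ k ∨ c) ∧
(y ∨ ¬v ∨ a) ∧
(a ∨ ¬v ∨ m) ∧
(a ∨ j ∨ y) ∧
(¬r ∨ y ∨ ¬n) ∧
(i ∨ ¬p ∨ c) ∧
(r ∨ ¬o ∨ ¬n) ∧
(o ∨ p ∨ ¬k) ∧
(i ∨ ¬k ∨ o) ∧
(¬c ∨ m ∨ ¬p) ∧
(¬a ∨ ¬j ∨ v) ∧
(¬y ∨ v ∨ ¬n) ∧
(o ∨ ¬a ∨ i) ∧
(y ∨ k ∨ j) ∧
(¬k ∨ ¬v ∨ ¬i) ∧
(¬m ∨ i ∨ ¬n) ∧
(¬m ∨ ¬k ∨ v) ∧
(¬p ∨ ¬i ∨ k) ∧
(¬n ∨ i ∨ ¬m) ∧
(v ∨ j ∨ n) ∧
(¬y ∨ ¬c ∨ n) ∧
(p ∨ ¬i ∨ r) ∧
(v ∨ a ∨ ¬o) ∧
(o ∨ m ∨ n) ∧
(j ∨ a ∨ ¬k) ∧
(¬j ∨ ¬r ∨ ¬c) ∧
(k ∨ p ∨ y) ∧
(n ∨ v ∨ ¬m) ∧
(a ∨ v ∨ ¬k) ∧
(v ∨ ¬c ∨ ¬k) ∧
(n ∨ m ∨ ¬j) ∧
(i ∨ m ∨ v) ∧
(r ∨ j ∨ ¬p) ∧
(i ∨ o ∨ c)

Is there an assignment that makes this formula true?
Yes

Yes, the formula is satisfiable.

One satisfying assignment is: c=True, i=True, v=True, m=True, k=False, j=False, p=False, y=True, n=True, r=True, a=False, o=False

Verification: With this assignment, all 36 clauses evaluate to true.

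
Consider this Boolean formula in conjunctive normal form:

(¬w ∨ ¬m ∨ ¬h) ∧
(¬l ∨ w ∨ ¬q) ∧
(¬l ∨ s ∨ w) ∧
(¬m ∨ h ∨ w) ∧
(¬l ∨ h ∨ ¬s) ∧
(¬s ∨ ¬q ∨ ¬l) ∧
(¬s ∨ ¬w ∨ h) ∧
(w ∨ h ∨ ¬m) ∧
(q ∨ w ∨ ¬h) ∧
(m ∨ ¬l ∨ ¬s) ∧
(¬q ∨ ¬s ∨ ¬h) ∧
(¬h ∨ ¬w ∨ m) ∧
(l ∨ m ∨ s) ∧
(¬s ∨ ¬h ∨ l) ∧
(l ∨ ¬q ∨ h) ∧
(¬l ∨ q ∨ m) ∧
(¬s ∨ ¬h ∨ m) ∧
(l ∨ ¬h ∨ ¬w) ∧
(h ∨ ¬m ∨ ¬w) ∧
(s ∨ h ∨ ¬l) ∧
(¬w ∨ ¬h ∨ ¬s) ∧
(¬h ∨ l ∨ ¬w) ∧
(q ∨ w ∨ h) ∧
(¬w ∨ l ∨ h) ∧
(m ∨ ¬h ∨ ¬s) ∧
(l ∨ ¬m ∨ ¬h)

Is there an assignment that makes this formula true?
No

No, the formula is not satisfiable.

No assignment of truth values to the variables can make all 26 clauses true simultaneously.

The formula is UNSAT (unsatisfiable).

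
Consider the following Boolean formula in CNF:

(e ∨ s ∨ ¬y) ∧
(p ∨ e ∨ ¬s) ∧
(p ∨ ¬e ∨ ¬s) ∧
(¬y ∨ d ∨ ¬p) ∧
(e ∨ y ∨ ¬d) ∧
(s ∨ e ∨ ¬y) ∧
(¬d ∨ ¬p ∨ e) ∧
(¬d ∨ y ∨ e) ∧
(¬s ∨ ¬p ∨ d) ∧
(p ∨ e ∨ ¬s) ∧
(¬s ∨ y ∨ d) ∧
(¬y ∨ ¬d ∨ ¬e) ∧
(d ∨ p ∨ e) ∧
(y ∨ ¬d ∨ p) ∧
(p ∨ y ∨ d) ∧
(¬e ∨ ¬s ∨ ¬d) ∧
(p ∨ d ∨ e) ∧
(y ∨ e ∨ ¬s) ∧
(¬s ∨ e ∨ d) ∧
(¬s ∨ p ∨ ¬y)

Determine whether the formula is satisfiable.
Yes

Yes, the formula is satisfiable.

One satisfying assignment is: s=False, e=False, y=False, d=False, p=True

Verification: With this assignment, all 20 clauses evaluate to true.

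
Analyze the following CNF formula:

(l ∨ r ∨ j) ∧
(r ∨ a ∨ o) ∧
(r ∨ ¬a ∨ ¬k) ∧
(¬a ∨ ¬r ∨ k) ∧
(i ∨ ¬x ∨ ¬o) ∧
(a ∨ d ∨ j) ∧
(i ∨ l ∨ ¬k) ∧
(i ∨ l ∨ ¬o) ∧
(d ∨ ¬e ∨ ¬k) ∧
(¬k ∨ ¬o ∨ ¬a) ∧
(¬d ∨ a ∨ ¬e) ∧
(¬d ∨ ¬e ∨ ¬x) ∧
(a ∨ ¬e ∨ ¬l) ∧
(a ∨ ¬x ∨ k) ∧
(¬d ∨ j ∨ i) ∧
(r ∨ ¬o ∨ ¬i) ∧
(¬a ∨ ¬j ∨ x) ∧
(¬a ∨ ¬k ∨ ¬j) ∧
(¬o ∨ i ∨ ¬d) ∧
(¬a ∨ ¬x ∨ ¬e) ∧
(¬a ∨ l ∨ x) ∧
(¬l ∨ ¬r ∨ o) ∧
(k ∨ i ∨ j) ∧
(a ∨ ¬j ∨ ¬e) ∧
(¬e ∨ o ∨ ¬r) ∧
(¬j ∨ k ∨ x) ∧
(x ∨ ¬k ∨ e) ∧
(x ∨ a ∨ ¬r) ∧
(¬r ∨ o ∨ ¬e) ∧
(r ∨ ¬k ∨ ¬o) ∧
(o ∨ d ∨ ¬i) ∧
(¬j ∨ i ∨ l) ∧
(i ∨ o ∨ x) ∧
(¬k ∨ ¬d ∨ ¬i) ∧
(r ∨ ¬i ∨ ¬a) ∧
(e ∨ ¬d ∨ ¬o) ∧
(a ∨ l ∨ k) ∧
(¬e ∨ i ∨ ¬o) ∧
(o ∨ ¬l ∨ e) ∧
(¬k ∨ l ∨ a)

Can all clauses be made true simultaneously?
Yes

Yes, the formula is satisfiable.

One satisfying assignment is: a=False, d=False, r=True, o=True, x=True, e=False, i=True, k=True, l=True, j=True

Verification: With this assignment, all 40 clauses evaluate to true.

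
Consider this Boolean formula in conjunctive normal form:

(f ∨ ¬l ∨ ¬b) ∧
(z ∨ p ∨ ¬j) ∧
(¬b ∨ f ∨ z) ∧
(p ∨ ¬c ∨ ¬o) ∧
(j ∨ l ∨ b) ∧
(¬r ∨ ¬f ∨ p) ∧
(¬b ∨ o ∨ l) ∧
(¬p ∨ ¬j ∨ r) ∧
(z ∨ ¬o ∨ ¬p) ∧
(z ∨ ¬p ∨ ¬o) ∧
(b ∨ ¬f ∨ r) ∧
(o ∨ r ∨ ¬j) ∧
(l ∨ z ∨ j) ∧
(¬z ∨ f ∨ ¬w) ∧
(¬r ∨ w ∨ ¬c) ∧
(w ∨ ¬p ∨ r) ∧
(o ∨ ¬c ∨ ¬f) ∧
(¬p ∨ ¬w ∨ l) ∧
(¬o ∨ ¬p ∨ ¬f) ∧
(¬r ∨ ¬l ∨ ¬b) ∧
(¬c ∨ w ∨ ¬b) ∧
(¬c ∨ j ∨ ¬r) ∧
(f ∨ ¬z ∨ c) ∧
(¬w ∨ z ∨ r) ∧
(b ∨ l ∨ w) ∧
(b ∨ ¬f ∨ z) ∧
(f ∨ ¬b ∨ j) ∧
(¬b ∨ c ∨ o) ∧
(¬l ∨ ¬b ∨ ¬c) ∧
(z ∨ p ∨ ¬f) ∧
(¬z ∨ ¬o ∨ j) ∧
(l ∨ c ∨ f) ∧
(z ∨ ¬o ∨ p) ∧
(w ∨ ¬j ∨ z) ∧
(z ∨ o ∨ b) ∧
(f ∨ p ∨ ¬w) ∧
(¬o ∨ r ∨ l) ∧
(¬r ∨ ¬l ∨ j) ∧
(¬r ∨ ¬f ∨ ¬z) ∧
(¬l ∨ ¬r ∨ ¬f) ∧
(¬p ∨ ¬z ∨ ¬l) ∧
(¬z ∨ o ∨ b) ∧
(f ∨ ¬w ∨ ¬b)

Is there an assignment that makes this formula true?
Yes

Yes, the formula is satisfiable.

One satisfying assignment is: b=True, z=True, w=False, j=True, p=False, c=False, l=True, o=True, f=True, r=False

Verification: With this assignment, all 43 clauses evaluate to true.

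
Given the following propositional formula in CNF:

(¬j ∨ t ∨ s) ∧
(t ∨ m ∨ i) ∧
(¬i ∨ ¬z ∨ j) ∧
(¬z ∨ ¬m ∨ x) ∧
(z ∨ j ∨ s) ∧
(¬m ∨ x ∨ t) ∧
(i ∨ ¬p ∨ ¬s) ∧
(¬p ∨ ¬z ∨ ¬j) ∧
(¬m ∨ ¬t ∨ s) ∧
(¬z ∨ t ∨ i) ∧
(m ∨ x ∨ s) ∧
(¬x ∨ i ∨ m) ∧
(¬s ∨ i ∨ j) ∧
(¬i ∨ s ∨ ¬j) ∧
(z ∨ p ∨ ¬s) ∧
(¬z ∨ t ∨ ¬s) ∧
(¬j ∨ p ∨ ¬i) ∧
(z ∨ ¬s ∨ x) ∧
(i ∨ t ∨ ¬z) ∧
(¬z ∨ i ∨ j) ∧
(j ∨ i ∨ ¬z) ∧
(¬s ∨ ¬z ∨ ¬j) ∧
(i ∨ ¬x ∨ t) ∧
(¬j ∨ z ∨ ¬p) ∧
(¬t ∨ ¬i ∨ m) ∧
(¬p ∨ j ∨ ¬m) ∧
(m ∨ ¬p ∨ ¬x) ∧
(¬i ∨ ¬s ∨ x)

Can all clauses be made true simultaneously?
No

No, the formula is not satisfiable.

No assignment of truth values to the variables can make all 28 clauses true simultaneously.

The formula is UNSAT (unsatisfiable).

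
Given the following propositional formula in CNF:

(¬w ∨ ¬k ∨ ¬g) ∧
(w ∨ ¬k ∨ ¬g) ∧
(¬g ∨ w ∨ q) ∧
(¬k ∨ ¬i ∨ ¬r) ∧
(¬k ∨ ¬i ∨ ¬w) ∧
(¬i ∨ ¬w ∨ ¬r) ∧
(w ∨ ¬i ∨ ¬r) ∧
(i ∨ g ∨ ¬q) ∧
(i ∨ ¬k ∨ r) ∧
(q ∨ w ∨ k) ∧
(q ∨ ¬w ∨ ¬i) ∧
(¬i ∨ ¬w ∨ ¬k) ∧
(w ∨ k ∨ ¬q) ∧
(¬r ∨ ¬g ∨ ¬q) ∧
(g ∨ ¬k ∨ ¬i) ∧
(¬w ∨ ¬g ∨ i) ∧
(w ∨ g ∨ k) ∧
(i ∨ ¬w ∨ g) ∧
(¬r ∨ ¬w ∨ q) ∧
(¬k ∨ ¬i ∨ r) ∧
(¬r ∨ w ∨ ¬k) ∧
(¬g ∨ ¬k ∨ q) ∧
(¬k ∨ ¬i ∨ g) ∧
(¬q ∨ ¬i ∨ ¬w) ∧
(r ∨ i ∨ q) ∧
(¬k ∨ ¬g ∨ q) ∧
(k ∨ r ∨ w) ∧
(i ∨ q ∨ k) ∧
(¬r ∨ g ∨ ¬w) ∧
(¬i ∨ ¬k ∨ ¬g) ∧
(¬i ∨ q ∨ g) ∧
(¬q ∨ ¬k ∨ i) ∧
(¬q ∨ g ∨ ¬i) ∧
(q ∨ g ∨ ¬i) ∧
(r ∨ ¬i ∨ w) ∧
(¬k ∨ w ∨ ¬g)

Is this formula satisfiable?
No

No, the formula is not satisfiable.

No assignment of truth values to the variables can make all 36 clauses true simultaneously.

The formula is UNSAT (unsatisfiable).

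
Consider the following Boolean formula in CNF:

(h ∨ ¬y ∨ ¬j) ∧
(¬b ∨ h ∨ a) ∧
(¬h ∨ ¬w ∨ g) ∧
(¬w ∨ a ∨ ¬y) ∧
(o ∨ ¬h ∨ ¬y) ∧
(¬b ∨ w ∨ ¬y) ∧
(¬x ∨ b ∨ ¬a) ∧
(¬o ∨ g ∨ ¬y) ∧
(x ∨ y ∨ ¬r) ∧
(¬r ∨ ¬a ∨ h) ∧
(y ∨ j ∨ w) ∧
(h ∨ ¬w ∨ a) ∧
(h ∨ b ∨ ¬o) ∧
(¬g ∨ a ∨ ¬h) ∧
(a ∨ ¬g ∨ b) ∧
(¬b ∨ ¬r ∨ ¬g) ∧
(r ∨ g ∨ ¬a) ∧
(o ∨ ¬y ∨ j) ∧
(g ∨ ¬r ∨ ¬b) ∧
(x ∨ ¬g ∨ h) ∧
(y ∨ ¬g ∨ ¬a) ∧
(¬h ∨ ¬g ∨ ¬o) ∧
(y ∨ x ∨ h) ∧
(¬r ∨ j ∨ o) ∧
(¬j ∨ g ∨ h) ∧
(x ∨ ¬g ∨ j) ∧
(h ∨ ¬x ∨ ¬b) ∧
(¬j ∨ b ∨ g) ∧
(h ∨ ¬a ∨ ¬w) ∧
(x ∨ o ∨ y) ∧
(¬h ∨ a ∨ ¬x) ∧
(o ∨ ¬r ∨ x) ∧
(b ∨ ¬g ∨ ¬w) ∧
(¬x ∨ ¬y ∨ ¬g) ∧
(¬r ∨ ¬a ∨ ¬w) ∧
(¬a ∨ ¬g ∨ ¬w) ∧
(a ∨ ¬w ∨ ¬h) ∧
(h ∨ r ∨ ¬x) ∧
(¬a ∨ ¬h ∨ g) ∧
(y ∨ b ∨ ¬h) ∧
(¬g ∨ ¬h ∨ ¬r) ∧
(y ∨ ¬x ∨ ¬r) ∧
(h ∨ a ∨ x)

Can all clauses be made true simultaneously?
Yes

Yes, the formula is satisfiable.

One satisfying assignment is: b=True, w=False, o=True, j=True, g=False, x=False, y=False, a=False, h=True, r=False

Verification: With this assignment, all 43 clauses evaluate to true.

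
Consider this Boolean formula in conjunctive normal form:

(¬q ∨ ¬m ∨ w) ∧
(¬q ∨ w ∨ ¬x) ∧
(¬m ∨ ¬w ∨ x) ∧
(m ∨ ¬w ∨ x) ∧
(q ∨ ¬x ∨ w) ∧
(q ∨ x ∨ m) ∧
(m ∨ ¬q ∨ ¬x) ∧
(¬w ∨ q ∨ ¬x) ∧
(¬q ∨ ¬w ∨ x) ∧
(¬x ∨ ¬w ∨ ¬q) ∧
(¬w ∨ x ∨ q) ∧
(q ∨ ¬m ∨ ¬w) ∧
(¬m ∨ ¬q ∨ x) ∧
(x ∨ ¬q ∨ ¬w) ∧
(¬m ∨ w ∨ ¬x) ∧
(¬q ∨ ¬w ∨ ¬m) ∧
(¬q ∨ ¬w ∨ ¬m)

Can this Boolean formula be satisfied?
Yes

Yes, the formula is satisfiable.

One satisfying assignment is: m=True, x=False, w=False, q=False

Verification: With this assignment, all 17 clauses evaluate to true.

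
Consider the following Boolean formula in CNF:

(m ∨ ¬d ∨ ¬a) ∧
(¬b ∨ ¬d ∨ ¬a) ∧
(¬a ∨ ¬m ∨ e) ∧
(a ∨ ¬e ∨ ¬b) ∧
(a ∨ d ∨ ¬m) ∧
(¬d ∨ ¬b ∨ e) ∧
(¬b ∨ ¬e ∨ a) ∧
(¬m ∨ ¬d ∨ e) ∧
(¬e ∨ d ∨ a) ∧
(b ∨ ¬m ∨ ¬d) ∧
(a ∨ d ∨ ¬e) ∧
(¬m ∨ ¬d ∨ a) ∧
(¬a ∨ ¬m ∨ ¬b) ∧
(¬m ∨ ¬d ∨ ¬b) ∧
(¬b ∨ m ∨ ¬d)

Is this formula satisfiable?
Yes

Yes, the formula is satisfiable.

One satisfying assignment is: e=False, m=False, d=False, a=False, b=False

Verification: With this assignment, all 15 clauses evaluate to true.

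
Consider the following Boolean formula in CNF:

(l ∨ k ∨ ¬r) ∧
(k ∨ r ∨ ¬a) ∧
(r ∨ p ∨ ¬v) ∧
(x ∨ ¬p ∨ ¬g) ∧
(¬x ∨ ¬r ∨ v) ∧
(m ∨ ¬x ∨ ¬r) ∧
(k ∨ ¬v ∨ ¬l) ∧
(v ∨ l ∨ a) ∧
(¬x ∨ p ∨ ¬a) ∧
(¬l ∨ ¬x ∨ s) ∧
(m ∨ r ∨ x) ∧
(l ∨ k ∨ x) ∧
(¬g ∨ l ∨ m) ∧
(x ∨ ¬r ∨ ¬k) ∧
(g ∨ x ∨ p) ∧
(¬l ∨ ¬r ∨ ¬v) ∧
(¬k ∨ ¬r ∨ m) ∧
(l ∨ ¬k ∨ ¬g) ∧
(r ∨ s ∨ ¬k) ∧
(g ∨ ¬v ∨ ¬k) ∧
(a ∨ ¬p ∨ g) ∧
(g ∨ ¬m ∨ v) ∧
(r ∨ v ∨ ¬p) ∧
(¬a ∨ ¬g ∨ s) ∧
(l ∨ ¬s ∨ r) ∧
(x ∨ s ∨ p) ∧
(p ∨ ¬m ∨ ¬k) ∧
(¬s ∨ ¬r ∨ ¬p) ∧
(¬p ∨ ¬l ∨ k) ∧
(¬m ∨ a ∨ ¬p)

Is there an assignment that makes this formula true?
Yes

Yes, the formula is satisfiable.

One satisfying assignment is: l=True, g=False, p=False, x=True, m=False, s=True, r=False, k=False, v=False, a=False

Verification: With this assignment, all 30 clauses evaluate to true.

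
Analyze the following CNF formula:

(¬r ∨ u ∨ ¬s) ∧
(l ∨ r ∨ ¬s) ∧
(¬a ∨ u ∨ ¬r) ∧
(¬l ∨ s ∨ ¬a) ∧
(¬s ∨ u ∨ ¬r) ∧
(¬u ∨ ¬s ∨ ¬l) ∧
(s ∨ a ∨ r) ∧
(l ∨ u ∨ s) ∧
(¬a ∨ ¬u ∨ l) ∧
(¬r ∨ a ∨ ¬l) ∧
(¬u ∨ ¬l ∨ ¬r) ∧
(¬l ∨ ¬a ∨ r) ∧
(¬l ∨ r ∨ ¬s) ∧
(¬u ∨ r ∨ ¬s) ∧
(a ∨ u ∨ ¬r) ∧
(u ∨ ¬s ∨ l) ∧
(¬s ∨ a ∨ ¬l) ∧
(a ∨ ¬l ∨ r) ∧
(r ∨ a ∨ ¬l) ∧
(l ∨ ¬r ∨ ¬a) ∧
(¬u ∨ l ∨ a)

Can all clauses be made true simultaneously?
No

No, the formula is not satisfiable.

No assignment of truth values to the variables can make all 21 clauses true simultaneously.

The formula is UNSAT (unsatisfiable).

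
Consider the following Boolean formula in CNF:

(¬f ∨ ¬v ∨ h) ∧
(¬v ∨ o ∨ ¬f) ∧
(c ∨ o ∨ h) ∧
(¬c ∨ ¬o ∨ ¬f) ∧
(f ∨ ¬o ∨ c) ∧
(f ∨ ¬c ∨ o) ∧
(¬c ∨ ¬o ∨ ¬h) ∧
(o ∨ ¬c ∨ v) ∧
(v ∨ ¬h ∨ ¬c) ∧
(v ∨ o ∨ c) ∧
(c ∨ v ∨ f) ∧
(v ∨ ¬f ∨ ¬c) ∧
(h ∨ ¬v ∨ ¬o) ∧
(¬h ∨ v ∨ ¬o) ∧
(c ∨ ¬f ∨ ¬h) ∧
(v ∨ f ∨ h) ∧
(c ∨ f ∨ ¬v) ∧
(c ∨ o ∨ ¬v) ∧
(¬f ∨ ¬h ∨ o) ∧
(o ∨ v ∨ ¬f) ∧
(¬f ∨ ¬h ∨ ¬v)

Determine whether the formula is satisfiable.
Yes

Yes, the formula is satisfiable.

One satisfying assignment is: c=False, h=False, o=True, v=False, f=True

Verification: With this assignment, all 21 clauses evaluate to true.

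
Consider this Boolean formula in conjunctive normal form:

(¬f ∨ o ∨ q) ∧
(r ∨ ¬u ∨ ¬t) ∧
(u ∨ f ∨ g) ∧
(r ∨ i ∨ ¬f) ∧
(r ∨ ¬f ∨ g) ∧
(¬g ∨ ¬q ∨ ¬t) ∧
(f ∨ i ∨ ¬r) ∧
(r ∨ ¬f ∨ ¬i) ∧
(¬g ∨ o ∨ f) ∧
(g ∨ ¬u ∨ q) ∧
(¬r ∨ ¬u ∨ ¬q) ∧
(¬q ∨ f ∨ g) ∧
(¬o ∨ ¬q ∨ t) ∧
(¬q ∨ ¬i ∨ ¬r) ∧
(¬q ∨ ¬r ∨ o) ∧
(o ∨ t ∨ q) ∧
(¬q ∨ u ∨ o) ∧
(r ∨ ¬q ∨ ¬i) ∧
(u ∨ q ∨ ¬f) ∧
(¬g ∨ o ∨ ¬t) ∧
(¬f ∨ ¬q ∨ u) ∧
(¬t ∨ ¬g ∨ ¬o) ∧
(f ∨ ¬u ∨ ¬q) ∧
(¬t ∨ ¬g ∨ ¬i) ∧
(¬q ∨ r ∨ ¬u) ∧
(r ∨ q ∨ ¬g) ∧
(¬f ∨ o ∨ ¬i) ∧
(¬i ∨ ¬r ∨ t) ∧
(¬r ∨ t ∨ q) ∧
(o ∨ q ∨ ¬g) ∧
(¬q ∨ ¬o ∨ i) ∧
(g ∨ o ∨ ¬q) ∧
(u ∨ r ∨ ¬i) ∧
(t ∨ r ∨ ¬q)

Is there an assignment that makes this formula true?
No

No, the formula is not satisfiable.

No assignment of truth values to the variables can make all 34 clauses true simultaneously.

The formula is UNSAT (unsatisfiable).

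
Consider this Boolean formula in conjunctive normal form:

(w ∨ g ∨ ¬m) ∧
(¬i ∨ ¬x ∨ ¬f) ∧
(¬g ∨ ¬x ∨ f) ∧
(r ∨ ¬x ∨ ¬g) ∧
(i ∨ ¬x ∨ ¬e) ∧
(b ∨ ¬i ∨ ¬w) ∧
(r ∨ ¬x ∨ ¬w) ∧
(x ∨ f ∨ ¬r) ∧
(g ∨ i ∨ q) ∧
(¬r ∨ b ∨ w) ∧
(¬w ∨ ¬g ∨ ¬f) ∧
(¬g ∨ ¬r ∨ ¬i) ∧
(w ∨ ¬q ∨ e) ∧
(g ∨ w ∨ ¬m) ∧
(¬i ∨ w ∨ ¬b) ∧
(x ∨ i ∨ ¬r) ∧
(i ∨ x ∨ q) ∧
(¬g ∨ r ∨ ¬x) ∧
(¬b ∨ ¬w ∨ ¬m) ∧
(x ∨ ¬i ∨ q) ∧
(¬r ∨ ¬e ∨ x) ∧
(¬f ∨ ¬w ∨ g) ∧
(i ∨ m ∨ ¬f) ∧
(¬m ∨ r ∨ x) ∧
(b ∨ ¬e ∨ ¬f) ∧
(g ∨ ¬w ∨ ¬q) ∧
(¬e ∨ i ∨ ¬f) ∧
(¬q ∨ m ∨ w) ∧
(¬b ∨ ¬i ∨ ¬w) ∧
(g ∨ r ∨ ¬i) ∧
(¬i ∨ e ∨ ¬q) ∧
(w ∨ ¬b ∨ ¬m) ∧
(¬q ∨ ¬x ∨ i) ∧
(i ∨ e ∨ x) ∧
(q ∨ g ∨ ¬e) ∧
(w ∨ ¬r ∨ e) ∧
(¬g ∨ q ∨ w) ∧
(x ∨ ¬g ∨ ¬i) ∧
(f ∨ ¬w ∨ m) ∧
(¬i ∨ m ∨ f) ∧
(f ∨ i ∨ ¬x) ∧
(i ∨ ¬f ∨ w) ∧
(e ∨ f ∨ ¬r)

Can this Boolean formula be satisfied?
No

No, the formula is not satisfiable.

No assignment of truth values to the variables can make all 43 clauses true simultaneously.

The formula is UNSAT (unsatisfiable).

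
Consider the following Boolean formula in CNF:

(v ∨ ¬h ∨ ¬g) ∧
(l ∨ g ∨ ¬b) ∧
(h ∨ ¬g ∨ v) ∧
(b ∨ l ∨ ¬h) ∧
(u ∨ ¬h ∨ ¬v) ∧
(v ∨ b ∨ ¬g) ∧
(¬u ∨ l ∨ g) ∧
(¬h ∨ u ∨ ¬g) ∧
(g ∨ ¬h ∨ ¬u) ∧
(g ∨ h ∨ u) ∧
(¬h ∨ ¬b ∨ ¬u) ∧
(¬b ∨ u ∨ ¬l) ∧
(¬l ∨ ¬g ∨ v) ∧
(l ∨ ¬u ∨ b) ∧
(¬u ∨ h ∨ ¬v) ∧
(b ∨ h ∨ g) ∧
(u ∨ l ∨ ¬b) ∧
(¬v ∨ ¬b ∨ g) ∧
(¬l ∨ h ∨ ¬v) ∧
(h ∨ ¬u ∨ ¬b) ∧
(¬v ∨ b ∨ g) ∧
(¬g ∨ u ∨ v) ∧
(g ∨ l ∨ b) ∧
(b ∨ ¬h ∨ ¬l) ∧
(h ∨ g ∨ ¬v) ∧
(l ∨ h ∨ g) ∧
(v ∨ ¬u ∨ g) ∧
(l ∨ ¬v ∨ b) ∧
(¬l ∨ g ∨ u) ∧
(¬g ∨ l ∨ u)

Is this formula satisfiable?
No

No, the formula is not satisfiable.

No assignment of truth values to the variables can make all 30 clauses true simultaneously.

The formula is UNSAT (unsatisfiable).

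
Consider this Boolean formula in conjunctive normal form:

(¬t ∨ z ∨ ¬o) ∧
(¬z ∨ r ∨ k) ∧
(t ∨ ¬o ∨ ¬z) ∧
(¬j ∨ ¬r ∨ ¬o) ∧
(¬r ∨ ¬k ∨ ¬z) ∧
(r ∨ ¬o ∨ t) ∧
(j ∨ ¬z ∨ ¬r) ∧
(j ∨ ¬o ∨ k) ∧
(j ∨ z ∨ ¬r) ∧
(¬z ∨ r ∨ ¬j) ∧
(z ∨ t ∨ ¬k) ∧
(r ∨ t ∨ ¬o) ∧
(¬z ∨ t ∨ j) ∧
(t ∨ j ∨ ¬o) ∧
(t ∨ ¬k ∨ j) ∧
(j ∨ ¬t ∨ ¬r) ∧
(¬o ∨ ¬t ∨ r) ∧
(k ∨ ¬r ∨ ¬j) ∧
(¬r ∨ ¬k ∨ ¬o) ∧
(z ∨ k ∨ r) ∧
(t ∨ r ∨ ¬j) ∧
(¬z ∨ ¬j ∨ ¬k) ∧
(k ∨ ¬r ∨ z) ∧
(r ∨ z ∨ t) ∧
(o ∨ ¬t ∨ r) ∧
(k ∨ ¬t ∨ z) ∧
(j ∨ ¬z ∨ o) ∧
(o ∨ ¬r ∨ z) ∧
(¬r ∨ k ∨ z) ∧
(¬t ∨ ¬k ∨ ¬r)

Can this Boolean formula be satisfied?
No

No, the formula is not satisfiable.

No assignment of truth values to the variables can make all 30 clauses true simultaneously.

The formula is UNSAT (unsatisfiable).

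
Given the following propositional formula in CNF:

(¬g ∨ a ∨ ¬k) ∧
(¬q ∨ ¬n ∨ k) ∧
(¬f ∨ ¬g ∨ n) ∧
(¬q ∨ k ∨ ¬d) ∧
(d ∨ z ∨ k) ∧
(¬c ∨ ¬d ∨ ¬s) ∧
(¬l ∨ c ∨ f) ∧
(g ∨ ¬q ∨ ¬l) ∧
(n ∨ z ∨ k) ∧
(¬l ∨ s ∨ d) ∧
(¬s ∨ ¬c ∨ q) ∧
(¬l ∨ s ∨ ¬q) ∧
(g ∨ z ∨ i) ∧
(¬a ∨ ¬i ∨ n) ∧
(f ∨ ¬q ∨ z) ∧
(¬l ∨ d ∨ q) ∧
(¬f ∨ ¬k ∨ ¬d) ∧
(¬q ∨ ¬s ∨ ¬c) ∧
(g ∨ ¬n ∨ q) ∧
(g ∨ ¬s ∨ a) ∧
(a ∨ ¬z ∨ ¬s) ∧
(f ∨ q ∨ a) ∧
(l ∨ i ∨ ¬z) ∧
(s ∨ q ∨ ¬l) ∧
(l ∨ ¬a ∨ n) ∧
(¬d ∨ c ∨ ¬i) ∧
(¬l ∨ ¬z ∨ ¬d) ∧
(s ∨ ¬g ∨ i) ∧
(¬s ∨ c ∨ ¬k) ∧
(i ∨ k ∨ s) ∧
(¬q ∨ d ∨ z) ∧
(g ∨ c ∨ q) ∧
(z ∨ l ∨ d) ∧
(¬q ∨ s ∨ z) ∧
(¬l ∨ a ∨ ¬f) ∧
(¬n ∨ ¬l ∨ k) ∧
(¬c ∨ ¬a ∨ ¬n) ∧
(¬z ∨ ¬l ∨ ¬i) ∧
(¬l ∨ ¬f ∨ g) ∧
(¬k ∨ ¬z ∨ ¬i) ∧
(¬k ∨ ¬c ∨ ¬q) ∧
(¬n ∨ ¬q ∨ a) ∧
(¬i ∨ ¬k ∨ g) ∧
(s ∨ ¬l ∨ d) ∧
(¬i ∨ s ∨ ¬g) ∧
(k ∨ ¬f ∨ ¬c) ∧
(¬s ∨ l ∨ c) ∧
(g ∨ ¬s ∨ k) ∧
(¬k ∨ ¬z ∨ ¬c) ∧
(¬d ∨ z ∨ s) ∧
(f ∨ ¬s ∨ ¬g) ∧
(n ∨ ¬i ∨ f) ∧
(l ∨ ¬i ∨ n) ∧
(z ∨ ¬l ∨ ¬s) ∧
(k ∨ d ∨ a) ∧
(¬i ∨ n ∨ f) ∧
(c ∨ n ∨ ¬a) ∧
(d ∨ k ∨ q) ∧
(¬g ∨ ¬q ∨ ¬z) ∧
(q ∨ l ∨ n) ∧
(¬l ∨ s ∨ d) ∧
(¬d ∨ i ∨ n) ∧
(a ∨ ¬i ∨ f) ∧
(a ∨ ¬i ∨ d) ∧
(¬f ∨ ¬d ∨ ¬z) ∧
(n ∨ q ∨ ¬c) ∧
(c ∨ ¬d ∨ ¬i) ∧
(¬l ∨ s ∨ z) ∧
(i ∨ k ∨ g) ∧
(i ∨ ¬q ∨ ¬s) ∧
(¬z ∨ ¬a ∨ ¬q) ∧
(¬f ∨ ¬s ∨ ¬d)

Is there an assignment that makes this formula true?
No

No, the formula is not satisfiable.

No assignment of truth values to the variables can make all 72 clauses true simultaneously.

The formula is UNSAT (unsatisfiable).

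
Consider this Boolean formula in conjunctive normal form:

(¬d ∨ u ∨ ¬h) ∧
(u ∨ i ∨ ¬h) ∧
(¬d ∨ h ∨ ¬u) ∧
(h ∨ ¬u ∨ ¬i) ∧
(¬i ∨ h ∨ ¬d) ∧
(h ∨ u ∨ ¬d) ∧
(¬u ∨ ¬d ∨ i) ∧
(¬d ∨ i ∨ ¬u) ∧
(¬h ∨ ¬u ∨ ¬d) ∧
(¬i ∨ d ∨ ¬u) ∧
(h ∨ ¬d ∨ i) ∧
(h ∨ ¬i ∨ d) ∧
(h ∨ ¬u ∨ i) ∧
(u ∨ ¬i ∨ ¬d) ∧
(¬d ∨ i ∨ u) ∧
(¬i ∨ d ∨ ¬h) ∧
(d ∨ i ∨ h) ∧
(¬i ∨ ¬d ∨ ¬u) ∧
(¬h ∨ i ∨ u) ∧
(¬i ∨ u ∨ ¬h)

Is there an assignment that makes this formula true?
Yes

Yes, the formula is satisfiable.

One satisfying assignment is: i=False, h=True, u=True, d=False

Verification: With this assignment, all 20 clauses evaluate to true.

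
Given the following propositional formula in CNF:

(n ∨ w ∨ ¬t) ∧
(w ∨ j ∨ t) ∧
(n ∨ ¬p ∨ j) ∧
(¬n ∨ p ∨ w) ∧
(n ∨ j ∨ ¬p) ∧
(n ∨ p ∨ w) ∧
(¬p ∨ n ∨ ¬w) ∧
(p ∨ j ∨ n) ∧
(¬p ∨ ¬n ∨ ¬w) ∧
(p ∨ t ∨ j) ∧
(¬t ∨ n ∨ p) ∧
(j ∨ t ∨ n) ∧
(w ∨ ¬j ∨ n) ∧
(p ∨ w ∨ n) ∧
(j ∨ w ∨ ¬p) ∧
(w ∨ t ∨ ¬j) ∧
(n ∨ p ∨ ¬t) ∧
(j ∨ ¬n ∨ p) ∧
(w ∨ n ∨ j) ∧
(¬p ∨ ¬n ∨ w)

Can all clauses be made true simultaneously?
Yes

Yes, the formula is satisfiable.

One satisfying assignment is: w=True, t=False, j=True, p=False, n=False

Verification: With this assignment, all 20 clauses evaluate to true.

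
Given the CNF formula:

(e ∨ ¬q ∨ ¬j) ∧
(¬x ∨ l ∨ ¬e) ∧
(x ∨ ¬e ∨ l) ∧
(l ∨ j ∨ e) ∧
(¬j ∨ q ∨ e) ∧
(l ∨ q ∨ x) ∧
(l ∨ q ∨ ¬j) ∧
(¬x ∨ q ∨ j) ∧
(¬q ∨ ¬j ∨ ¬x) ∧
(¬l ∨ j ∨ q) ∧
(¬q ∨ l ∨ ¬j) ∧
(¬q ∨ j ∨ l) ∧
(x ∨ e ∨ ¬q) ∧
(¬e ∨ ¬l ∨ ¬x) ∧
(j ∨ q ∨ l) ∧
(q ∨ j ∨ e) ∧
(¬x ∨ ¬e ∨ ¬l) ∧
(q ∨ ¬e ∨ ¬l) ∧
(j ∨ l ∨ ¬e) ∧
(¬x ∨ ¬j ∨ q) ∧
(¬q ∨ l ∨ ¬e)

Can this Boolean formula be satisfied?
Yes

Yes, the formula is satisfiable.

One satisfying assignment is: x=False, e=True, l=True, q=True, j=False

Verification: With this assignment, all 21 clauses evaluate to true.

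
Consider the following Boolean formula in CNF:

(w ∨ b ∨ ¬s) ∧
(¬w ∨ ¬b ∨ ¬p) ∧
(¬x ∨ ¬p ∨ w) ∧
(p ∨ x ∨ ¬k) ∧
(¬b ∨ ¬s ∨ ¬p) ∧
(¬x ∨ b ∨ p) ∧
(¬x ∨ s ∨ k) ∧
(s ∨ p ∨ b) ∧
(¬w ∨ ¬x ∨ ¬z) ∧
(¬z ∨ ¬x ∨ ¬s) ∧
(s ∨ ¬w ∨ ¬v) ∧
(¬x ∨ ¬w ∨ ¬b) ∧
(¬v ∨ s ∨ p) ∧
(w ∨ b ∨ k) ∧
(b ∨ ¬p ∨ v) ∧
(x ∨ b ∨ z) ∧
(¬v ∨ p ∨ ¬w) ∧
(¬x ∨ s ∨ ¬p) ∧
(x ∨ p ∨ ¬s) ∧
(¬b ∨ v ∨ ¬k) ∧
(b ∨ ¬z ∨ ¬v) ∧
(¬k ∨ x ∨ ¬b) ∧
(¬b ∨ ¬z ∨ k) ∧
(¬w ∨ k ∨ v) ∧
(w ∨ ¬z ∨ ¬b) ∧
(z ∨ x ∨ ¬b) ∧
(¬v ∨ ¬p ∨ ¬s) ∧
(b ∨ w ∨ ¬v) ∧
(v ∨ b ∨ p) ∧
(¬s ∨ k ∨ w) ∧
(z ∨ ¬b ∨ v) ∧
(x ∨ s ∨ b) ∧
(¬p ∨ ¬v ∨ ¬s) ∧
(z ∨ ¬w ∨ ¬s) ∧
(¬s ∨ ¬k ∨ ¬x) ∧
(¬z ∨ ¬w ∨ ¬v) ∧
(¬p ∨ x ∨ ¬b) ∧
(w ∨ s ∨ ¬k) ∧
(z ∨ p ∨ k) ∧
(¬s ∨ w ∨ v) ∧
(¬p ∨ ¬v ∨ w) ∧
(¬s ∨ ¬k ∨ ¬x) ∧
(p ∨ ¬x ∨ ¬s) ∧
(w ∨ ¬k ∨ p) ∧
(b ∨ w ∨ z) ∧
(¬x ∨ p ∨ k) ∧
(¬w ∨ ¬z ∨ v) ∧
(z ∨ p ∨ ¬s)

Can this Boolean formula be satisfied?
No

No, the formula is not satisfiable.

No assignment of truth values to the variables can make all 48 clauses true simultaneously.

The formula is UNSAT (unsatisfiable).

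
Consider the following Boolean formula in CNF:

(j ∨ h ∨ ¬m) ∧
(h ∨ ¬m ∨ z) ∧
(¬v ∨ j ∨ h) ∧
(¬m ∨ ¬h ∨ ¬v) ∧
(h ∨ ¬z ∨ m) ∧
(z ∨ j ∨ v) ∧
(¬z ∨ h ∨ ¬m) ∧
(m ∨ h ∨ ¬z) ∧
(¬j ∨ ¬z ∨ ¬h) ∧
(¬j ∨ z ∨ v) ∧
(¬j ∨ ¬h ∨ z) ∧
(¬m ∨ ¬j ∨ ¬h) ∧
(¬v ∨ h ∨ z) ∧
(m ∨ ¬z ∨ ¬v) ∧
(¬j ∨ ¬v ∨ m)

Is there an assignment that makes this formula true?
Yes

Yes, the formula is satisfiable.

One satisfying assignment is: z=True, m=False, v=False, j=False, h=True

Verification: With this assignment, all 15 clauses evaluate to true.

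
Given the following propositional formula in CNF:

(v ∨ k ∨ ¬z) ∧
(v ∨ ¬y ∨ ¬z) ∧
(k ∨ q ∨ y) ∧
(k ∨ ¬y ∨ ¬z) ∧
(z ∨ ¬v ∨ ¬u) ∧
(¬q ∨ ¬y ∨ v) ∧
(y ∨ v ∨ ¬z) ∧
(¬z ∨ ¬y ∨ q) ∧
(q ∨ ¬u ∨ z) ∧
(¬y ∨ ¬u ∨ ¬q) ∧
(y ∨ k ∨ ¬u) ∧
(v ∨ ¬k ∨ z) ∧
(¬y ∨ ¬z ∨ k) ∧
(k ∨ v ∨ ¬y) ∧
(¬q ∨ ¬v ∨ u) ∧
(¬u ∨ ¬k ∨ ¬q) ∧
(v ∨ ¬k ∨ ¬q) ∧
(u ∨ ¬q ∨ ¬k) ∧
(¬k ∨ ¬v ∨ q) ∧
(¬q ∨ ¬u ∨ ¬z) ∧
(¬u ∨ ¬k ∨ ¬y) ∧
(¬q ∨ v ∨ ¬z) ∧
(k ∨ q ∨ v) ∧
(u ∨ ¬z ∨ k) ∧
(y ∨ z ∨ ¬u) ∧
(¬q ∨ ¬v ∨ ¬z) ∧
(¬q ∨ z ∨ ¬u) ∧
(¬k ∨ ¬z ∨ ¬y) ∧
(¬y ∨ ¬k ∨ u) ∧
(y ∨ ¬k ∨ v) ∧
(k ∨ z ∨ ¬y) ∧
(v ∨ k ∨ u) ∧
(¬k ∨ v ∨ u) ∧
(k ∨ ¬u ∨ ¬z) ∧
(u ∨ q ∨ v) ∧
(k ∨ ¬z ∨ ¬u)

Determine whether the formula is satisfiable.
No

No, the formula is not satisfiable.

No assignment of truth values to the variables can make all 36 clauses true simultaneously.

The formula is UNSAT (unsatisfiable).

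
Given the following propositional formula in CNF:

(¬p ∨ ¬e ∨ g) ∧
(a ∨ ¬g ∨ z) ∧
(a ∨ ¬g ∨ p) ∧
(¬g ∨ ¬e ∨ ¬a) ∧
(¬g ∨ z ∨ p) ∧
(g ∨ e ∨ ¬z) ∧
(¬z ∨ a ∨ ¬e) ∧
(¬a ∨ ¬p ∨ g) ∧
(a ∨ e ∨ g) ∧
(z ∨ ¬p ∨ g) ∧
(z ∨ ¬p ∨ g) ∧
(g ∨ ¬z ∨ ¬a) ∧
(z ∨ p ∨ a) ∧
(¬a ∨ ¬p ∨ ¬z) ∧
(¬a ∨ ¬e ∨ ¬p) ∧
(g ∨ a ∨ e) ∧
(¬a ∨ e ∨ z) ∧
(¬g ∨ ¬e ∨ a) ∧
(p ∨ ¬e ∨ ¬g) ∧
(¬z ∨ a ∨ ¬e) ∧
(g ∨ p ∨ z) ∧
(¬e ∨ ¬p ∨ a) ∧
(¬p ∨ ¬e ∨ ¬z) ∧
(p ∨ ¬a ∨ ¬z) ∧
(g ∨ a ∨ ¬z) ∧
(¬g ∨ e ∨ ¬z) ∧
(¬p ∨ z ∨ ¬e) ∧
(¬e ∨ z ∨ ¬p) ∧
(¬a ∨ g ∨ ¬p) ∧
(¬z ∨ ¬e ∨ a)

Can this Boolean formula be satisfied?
No

No, the formula is not satisfiable.

No assignment of truth values to the variables can make all 30 clauses true simultaneously.

The formula is UNSAT (unsatisfiable).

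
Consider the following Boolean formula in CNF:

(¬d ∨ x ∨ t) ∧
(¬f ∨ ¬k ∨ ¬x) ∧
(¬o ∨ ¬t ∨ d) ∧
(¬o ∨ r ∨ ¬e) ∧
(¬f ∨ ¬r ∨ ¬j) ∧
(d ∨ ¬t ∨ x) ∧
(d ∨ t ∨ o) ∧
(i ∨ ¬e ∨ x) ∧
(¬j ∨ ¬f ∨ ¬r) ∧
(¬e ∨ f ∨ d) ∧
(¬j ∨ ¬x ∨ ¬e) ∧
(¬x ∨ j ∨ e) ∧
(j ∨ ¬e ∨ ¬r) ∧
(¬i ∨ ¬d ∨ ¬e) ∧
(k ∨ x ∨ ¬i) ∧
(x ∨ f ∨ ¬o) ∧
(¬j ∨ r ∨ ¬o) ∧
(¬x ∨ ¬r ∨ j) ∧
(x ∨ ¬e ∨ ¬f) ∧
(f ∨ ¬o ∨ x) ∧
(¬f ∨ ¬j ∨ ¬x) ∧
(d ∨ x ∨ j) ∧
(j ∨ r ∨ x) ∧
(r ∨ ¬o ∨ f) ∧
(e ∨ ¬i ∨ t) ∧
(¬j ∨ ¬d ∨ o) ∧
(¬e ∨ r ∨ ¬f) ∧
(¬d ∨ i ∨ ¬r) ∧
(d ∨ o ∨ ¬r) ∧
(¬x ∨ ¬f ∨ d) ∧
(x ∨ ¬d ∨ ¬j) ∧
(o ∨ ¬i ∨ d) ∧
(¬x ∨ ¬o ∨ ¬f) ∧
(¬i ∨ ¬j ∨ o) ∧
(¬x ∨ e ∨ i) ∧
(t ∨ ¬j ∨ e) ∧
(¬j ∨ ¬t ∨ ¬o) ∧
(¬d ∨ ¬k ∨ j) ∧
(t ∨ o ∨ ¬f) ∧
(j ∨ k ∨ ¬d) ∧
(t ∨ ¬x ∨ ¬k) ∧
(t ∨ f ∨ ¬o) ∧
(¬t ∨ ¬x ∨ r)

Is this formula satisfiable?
No

No, the formula is not satisfiable.

No assignment of truth values to the variables can make all 43 clauses true simultaneously.

The formula is UNSAT (unsatisfiable).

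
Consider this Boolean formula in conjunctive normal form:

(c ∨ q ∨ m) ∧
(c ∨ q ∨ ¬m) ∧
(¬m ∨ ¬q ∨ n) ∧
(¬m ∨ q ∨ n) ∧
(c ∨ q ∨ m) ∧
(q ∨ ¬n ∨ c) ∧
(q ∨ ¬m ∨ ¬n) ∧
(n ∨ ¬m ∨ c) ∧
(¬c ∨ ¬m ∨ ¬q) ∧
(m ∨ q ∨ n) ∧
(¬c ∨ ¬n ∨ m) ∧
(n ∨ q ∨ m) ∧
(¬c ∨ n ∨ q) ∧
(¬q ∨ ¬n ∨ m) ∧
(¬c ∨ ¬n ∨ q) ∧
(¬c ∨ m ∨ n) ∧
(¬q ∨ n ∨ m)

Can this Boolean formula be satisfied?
Yes

Yes, the formula is satisfiable.

One satisfying assignment is: m=True, q=True, n=True, c=False

Verification: With this assignment, all 17 clauses evaluate to true.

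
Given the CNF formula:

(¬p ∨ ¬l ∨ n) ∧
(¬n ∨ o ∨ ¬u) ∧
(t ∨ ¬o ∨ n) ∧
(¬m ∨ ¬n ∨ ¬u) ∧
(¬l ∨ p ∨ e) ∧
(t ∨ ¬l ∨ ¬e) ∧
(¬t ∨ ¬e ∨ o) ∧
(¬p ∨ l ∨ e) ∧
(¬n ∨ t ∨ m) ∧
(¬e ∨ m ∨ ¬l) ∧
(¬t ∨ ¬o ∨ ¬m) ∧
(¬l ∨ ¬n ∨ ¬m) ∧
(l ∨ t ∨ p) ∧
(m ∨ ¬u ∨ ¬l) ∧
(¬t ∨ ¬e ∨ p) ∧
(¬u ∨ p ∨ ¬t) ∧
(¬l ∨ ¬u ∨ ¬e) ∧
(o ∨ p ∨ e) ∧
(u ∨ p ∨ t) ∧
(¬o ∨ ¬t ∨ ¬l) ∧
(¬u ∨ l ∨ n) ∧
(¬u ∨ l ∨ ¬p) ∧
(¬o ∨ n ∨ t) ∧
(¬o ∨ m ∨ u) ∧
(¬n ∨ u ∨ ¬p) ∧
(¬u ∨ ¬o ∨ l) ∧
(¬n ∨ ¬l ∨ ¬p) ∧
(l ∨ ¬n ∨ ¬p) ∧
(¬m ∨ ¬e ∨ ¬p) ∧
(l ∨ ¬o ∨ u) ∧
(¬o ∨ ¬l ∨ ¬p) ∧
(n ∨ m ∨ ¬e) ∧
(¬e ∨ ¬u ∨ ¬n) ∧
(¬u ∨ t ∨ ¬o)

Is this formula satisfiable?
No

No, the formula is not satisfiable.

No assignment of truth values to the variables can make all 34 clauses true simultaneously.

The formula is UNSAT (unsatisfiable).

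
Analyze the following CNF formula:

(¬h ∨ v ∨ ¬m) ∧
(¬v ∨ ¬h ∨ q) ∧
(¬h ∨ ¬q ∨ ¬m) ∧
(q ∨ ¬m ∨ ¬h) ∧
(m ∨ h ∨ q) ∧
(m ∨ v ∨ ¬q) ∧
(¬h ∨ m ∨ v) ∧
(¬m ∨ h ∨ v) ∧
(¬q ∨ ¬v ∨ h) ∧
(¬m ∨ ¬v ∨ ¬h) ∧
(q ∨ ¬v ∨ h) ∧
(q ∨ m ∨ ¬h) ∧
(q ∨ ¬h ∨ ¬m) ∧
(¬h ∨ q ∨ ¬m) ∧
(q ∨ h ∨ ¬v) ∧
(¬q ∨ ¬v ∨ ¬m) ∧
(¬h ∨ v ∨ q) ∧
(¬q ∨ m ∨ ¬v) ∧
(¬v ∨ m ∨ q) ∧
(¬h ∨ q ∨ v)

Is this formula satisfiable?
No

No, the formula is not satisfiable.

No assignment of truth values to the variables can make all 20 clauses true simultaneously.

The formula is UNSAT (unsatisfiable).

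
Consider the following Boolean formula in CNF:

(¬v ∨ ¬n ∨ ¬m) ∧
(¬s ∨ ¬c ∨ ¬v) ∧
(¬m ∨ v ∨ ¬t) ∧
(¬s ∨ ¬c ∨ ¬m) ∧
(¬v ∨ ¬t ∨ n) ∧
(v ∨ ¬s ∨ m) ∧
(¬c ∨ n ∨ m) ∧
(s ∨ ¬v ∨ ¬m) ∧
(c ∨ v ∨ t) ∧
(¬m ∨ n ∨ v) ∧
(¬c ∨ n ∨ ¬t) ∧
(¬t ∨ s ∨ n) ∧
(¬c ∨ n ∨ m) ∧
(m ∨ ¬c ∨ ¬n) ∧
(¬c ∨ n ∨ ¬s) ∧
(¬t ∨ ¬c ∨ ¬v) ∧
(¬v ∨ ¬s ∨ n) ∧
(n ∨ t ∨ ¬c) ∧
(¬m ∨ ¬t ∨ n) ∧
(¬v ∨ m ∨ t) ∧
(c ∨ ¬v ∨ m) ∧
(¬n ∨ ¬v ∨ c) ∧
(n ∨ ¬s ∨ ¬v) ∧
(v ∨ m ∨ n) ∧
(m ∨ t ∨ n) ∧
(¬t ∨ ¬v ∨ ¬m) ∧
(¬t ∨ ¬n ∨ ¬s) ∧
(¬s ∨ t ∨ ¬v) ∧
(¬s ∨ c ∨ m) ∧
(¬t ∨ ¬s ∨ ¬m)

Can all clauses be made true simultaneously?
Yes

Yes, the formula is satisfiable.

One satisfying assignment is: t=False, s=False, v=False, n=True, c=True, m=True

Verification: With this assignment, all 30 clauses evaluate to true.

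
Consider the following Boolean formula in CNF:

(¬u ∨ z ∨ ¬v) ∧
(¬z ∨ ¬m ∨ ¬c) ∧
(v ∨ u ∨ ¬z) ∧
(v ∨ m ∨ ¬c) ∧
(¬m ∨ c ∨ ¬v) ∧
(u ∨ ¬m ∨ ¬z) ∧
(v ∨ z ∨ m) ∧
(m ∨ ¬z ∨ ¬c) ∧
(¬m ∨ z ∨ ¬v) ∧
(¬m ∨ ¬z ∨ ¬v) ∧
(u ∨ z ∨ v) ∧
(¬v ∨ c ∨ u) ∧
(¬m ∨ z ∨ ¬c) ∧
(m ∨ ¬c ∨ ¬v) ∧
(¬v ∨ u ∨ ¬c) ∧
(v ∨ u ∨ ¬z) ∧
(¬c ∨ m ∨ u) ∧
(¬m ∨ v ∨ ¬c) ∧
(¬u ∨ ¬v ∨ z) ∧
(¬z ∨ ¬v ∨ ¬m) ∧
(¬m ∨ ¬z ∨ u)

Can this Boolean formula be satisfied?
Yes

Yes, the formula is satisfiable.

One satisfying assignment is: m=True, v=False, c=False, z=False, u=True

Verification: With this assignment, all 21 clauses evaluate to true.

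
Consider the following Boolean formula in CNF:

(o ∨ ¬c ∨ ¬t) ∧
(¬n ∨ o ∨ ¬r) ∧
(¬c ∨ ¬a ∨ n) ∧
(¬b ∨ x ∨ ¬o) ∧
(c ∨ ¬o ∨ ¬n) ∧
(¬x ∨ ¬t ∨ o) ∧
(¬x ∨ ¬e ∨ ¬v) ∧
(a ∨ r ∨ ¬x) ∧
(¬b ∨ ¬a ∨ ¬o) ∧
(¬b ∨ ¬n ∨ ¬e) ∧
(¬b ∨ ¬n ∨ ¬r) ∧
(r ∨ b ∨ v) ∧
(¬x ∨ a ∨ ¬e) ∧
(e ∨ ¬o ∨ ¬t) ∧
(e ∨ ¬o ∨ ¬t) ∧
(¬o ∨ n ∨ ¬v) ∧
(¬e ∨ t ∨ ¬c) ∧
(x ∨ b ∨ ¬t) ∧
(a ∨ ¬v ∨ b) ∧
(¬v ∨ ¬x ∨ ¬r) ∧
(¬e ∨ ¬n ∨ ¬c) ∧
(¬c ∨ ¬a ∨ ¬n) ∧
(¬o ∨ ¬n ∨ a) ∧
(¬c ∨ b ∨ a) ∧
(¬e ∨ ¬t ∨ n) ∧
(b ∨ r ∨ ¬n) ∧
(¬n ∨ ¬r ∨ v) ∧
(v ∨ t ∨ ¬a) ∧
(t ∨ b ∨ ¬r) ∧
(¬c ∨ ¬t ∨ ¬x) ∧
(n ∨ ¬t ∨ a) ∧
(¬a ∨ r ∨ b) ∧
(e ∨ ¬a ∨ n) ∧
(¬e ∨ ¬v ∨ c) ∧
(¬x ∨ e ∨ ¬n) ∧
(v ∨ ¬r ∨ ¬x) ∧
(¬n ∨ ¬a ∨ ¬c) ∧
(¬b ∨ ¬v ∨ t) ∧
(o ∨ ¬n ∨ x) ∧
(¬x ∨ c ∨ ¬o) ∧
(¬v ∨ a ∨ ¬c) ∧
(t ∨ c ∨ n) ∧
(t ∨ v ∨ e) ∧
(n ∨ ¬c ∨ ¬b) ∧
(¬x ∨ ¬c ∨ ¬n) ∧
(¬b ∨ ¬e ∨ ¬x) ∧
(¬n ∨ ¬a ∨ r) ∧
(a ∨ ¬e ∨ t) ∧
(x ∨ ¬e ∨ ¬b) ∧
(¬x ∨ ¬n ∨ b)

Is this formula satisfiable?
No

No, the formula is not satisfiable.

No assignment of truth values to the variables can make all 50 clauses true simultaneously.

The formula is UNSAT (unsatisfiable).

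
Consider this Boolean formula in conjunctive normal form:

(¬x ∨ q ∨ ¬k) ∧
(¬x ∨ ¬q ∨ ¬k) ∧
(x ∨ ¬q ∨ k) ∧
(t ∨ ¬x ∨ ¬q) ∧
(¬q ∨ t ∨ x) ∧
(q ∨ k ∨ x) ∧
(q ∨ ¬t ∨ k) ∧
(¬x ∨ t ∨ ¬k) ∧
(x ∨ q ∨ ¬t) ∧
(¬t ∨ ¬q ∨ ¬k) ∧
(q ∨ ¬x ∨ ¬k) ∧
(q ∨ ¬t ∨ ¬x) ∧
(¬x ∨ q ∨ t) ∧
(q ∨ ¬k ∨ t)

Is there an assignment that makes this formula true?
Yes

Yes, the formula is satisfiable.

One satisfying assignment is: q=True, x=True, k=False, t=True

Verification: With this assignment, all 14 clauses evaluate to true.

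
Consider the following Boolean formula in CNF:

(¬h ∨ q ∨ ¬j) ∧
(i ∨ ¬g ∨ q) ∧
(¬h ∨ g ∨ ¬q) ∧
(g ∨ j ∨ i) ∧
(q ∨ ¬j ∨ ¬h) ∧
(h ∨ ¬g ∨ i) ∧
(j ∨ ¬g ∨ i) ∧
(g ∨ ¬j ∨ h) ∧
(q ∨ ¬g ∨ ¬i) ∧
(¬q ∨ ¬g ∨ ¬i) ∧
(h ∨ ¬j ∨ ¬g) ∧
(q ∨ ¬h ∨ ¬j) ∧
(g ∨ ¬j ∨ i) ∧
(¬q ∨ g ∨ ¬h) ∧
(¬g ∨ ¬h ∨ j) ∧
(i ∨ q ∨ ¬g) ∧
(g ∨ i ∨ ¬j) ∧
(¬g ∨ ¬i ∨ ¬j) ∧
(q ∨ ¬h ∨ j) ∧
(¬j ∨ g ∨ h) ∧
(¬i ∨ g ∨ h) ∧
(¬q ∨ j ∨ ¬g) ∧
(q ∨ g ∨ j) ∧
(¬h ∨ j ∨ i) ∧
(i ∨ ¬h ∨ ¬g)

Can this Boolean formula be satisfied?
No

No, the formula is not satisfiable.

No assignment of truth values to the variables can make all 25 clauses true simultaneously.

The formula is UNSAT (unsatisfiable).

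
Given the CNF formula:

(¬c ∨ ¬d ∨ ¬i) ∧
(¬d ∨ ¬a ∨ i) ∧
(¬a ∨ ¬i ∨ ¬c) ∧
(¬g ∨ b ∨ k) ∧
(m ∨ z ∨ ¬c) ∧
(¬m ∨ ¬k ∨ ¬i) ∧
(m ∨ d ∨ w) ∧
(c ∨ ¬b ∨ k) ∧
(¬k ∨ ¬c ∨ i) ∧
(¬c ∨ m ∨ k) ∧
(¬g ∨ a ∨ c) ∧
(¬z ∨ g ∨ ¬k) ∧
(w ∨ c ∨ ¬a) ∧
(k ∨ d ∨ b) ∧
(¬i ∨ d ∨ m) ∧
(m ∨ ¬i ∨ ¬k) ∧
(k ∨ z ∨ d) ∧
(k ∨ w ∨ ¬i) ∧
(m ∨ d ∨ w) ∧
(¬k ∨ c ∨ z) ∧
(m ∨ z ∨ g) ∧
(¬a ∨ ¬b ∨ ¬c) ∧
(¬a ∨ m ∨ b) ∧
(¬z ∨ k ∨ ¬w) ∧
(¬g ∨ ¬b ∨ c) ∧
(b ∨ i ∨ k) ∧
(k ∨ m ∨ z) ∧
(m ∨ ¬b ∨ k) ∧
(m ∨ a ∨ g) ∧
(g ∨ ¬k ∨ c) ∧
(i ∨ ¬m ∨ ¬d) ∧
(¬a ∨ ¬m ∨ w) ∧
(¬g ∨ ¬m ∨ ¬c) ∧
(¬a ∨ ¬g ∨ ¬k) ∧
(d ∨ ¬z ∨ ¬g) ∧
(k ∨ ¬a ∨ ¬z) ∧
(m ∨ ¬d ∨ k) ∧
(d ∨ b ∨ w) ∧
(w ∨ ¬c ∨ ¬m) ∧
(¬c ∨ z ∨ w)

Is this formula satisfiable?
Yes

Yes, the formula is satisfiable.

One satisfying assignment is: a=True, i=True, g=False, m=True, z=False, c=False, b=False, d=True, w=True, k=False

Verification: With this assignment, all 40 clauses evaluate to true.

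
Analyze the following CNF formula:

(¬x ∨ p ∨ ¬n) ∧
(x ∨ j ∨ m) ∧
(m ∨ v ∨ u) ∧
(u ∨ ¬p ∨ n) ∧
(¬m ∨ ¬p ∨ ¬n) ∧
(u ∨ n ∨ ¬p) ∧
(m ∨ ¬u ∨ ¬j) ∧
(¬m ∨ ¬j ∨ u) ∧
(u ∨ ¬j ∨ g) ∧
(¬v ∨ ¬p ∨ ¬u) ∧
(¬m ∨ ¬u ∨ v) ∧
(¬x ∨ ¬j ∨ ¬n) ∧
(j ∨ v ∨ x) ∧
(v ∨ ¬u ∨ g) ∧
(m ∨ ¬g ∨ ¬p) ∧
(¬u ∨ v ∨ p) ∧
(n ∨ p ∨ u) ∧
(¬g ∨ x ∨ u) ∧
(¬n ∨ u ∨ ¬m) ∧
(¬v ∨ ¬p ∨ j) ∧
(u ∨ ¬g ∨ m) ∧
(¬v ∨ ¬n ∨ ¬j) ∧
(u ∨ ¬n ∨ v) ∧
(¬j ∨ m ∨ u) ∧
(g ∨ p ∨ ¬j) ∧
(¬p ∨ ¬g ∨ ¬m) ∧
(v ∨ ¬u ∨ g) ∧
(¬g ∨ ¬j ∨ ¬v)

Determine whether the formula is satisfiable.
Yes

Yes, the formula is satisfiable.

One satisfying assignment is: u=True, m=True, j=False, p=False, g=False, x=False, v=True, n=True

Verification: With this assignment, all 28 clauses evaluate to true.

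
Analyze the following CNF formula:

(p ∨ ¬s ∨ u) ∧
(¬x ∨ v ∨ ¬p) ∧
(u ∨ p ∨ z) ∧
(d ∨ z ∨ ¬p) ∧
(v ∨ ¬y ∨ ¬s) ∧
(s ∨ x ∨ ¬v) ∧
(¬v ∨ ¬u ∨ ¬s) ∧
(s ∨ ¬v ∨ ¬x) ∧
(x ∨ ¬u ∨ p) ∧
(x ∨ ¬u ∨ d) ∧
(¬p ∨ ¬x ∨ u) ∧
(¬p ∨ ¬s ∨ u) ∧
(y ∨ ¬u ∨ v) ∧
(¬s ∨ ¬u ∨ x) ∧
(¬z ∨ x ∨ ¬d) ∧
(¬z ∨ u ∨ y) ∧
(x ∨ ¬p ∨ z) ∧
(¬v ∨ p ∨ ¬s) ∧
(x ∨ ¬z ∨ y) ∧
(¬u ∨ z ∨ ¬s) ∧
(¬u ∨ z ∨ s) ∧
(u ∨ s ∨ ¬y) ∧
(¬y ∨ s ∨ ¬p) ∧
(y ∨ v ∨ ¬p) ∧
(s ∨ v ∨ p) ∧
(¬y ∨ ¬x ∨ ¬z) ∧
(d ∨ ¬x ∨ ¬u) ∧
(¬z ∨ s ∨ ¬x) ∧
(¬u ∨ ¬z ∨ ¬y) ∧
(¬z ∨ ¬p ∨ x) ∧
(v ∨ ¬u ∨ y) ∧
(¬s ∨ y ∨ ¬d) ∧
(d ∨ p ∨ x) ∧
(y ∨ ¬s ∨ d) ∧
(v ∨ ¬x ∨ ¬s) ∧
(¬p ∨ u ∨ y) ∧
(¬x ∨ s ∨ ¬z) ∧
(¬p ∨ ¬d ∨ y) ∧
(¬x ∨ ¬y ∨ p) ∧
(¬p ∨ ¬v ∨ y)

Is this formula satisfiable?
No

No, the formula is not satisfiable.

No assignment of truth values to the variables can make all 40 clauses true simultaneously.

The formula is UNSAT (unsatisfiable).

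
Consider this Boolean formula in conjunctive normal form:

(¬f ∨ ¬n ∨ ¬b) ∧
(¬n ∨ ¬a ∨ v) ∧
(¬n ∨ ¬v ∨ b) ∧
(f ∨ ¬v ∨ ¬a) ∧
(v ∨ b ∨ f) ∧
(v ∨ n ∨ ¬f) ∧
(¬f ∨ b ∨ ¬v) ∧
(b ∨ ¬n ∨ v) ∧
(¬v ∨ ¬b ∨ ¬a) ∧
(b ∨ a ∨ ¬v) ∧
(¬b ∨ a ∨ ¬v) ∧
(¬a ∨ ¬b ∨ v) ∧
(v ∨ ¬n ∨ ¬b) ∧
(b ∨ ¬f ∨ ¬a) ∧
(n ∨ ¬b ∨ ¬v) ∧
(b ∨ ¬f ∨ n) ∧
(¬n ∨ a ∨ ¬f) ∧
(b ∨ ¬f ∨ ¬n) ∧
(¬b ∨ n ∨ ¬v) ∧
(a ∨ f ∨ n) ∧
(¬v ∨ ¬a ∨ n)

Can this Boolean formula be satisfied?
No

No, the formula is not satisfiable.

No assignment of truth values to the variables can make all 21 clauses true simultaneously.

The formula is UNSAT (unsatisfiable).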